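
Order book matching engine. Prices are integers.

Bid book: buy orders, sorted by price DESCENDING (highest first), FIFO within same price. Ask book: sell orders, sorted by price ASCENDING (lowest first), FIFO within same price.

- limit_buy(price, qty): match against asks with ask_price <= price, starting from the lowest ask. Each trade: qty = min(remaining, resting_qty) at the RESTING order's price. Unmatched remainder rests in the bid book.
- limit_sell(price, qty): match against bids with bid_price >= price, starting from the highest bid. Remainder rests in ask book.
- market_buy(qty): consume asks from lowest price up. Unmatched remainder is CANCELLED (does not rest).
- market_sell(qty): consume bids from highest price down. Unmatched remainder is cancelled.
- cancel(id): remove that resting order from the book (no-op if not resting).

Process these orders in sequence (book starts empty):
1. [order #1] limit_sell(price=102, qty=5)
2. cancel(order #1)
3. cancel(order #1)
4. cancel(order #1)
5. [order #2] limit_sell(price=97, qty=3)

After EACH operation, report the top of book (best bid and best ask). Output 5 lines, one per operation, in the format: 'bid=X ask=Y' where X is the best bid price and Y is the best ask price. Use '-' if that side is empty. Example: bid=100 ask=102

After op 1 [order #1] limit_sell(price=102, qty=5): fills=none; bids=[-] asks=[#1:5@102]
After op 2 cancel(order #1): fills=none; bids=[-] asks=[-]
After op 3 cancel(order #1): fills=none; bids=[-] asks=[-]
After op 4 cancel(order #1): fills=none; bids=[-] asks=[-]
After op 5 [order #2] limit_sell(price=97, qty=3): fills=none; bids=[-] asks=[#2:3@97]

Answer: bid=- ask=102
bid=- ask=-
bid=- ask=-
bid=- ask=-
bid=- ask=97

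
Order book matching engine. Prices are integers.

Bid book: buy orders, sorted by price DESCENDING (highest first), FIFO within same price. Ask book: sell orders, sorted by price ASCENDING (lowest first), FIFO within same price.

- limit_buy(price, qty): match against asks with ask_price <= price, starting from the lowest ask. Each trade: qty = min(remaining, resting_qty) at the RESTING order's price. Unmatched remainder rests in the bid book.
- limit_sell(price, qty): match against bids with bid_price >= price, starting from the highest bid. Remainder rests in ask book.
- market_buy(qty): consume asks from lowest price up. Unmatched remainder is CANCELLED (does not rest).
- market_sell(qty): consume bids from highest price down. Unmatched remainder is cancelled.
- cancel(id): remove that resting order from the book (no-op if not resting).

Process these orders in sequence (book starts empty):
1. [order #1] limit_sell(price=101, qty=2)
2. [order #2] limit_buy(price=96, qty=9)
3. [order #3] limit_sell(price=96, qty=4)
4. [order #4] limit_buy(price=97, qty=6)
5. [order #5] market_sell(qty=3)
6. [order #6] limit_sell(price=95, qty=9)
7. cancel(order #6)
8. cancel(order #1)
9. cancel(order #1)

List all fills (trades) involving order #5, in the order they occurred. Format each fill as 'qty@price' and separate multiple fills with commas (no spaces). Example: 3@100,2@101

Answer: 3@97

Derivation:
After op 1 [order #1] limit_sell(price=101, qty=2): fills=none; bids=[-] asks=[#1:2@101]
After op 2 [order #2] limit_buy(price=96, qty=9): fills=none; bids=[#2:9@96] asks=[#1:2@101]
After op 3 [order #3] limit_sell(price=96, qty=4): fills=#2x#3:4@96; bids=[#2:5@96] asks=[#1:2@101]
After op 4 [order #4] limit_buy(price=97, qty=6): fills=none; bids=[#4:6@97 #2:5@96] asks=[#1:2@101]
After op 5 [order #5] market_sell(qty=3): fills=#4x#5:3@97; bids=[#4:3@97 #2:5@96] asks=[#1:2@101]
After op 6 [order #6] limit_sell(price=95, qty=9): fills=#4x#6:3@97 #2x#6:5@96; bids=[-] asks=[#6:1@95 #1:2@101]
After op 7 cancel(order #6): fills=none; bids=[-] asks=[#1:2@101]
After op 8 cancel(order #1): fills=none; bids=[-] asks=[-]
After op 9 cancel(order #1): fills=none; bids=[-] asks=[-]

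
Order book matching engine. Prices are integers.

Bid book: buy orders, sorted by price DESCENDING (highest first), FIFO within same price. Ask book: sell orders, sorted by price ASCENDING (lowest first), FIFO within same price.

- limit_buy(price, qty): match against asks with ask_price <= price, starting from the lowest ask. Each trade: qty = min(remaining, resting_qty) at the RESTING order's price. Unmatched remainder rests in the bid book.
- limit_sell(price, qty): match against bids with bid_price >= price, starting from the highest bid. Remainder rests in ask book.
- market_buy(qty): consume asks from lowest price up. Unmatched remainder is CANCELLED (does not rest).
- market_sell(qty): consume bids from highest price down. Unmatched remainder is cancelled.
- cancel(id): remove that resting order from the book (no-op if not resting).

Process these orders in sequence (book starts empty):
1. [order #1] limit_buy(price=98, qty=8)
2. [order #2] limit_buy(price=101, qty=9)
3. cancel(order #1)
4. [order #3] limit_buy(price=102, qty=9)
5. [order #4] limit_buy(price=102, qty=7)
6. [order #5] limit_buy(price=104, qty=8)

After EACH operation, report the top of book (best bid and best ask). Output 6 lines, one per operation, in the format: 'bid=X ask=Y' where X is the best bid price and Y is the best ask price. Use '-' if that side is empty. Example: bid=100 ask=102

After op 1 [order #1] limit_buy(price=98, qty=8): fills=none; bids=[#1:8@98] asks=[-]
After op 2 [order #2] limit_buy(price=101, qty=9): fills=none; bids=[#2:9@101 #1:8@98] asks=[-]
After op 3 cancel(order #1): fills=none; bids=[#2:9@101] asks=[-]
After op 4 [order #3] limit_buy(price=102, qty=9): fills=none; bids=[#3:9@102 #2:9@101] asks=[-]
After op 5 [order #4] limit_buy(price=102, qty=7): fills=none; bids=[#3:9@102 #4:7@102 #2:9@101] asks=[-]
After op 6 [order #5] limit_buy(price=104, qty=8): fills=none; bids=[#5:8@104 #3:9@102 #4:7@102 #2:9@101] asks=[-]

Answer: bid=98 ask=-
bid=101 ask=-
bid=101 ask=-
bid=102 ask=-
bid=102 ask=-
bid=104 ask=-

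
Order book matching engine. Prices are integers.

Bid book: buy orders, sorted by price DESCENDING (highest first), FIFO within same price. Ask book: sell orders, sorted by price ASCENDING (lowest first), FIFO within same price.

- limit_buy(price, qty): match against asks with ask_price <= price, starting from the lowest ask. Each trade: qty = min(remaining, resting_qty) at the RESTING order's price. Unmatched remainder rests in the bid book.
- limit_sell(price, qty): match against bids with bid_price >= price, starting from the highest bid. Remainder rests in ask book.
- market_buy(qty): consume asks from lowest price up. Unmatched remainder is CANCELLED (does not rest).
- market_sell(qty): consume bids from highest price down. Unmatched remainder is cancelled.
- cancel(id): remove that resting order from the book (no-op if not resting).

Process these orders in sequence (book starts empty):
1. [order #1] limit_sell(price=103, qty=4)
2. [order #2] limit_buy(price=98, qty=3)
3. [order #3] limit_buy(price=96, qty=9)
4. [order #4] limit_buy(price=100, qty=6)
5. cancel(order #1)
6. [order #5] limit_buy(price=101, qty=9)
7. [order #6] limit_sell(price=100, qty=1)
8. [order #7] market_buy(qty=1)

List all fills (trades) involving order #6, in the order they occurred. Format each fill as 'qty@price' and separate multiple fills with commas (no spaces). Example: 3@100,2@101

Answer: 1@101

Derivation:
After op 1 [order #1] limit_sell(price=103, qty=4): fills=none; bids=[-] asks=[#1:4@103]
After op 2 [order #2] limit_buy(price=98, qty=3): fills=none; bids=[#2:3@98] asks=[#1:4@103]
After op 3 [order #3] limit_buy(price=96, qty=9): fills=none; bids=[#2:3@98 #3:9@96] asks=[#1:4@103]
After op 4 [order #4] limit_buy(price=100, qty=6): fills=none; bids=[#4:6@100 #2:3@98 #3:9@96] asks=[#1:4@103]
After op 5 cancel(order #1): fills=none; bids=[#4:6@100 #2:3@98 #3:9@96] asks=[-]
After op 6 [order #5] limit_buy(price=101, qty=9): fills=none; bids=[#5:9@101 #4:6@100 #2:3@98 #3:9@96] asks=[-]
After op 7 [order #6] limit_sell(price=100, qty=1): fills=#5x#6:1@101; bids=[#5:8@101 #4:6@100 #2:3@98 #3:9@96] asks=[-]
After op 8 [order #7] market_buy(qty=1): fills=none; bids=[#5:8@101 #4:6@100 #2:3@98 #3:9@96] asks=[-]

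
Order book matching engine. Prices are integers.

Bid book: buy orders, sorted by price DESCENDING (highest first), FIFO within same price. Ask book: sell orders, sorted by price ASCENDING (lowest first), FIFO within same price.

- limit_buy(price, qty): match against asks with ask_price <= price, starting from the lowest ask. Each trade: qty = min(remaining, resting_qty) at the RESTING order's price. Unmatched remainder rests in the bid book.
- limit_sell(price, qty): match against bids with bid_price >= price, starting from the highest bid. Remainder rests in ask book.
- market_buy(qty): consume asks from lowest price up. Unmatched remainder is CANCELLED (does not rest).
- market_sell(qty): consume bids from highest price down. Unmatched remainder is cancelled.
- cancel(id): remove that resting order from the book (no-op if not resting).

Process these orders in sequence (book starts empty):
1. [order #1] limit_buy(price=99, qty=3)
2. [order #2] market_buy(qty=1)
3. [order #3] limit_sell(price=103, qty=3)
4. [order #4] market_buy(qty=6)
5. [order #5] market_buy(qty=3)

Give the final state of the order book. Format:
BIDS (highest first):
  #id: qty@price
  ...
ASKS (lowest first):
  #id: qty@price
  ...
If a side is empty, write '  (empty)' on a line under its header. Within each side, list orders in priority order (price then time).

Answer: BIDS (highest first):
  #1: 3@99
ASKS (lowest first):
  (empty)

Derivation:
After op 1 [order #1] limit_buy(price=99, qty=3): fills=none; bids=[#1:3@99] asks=[-]
After op 2 [order #2] market_buy(qty=1): fills=none; bids=[#1:3@99] asks=[-]
After op 3 [order #3] limit_sell(price=103, qty=3): fills=none; bids=[#1:3@99] asks=[#3:3@103]
After op 4 [order #4] market_buy(qty=6): fills=#4x#3:3@103; bids=[#1:3@99] asks=[-]
After op 5 [order #5] market_buy(qty=3): fills=none; bids=[#1:3@99] asks=[-]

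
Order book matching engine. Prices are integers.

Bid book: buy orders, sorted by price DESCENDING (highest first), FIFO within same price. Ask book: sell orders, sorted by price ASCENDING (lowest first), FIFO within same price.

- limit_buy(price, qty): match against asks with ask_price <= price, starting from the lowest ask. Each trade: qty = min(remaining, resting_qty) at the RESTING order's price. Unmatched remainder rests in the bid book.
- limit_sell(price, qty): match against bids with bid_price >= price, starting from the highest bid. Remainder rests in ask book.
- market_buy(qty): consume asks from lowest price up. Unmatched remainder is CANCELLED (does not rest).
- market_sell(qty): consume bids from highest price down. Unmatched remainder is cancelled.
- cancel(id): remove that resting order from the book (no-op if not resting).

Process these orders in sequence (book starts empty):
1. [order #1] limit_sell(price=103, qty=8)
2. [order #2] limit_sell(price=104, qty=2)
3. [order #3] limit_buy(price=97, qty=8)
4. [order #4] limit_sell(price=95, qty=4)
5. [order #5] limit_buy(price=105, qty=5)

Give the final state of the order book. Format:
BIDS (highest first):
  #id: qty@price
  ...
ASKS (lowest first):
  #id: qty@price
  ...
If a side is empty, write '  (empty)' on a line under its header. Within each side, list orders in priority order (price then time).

Answer: BIDS (highest first):
  #3: 4@97
ASKS (lowest first):
  #1: 3@103
  #2: 2@104

Derivation:
After op 1 [order #1] limit_sell(price=103, qty=8): fills=none; bids=[-] asks=[#1:8@103]
After op 2 [order #2] limit_sell(price=104, qty=2): fills=none; bids=[-] asks=[#1:8@103 #2:2@104]
After op 3 [order #3] limit_buy(price=97, qty=8): fills=none; bids=[#3:8@97] asks=[#1:8@103 #2:2@104]
After op 4 [order #4] limit_sell(price=95, qty=4): fills=#3x#4:4@97; bids=[#3:4@97] asks=[#1:8@103 #2:2@104]
After op 5 [order #5] limit_buy(price=105, qty=5): fills=#5x#1:5@103; bids=[#3:4@97] asks=[#1:3@103 #2:2@104]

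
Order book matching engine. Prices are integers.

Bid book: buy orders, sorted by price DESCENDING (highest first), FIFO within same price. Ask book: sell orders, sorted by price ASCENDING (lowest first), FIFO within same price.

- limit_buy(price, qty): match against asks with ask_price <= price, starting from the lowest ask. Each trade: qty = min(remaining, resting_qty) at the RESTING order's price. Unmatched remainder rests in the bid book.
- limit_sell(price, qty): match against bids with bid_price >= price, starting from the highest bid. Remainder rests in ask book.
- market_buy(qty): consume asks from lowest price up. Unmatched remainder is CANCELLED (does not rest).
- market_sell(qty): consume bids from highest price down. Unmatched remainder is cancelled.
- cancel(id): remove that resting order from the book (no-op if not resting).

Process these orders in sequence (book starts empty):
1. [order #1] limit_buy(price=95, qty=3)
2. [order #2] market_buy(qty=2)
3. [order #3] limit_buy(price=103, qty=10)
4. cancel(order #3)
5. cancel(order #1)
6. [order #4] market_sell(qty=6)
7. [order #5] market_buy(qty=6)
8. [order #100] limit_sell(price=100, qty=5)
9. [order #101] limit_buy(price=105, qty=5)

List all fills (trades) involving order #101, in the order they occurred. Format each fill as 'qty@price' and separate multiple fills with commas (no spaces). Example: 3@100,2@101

Answer: 5@100

Derivation:
After op 1 [order #1] limit_buy(price=95, qty=3): fills=none; bids=[#1:3@95] asks=[-]
After op 2 [order #2] market_buy(qty=2): fills=none; bids=[#1:3@95] asks=[-]
After op 3 [order #3] limit_buy(price=103, qty=10): fills=none; bids=[#3:10@103 #1:3@95] asks=[-]
After op 4 cancel(order #3): fills=none; bids=[#1:3@95] asks=[-]
After op 5 cancel(order #1): fills=none; bids=[-] asks=[-]
After op 6 [order #4] market_sell(qty=6): fills=none; bids=[-] asks=[-]
After op 7 [order #5] market_buy(qty=6): fills=none; bids=[-] asks=[-]
After op 8 [order #100] limit_sell(price=100, qty=5): fills=none; bids=[-] asks=[#100:5@100]
After op 9 [order #101] limit_buy(price=105, qty=5): fills=#101x#100:5@100; bids=[-] asks=[-]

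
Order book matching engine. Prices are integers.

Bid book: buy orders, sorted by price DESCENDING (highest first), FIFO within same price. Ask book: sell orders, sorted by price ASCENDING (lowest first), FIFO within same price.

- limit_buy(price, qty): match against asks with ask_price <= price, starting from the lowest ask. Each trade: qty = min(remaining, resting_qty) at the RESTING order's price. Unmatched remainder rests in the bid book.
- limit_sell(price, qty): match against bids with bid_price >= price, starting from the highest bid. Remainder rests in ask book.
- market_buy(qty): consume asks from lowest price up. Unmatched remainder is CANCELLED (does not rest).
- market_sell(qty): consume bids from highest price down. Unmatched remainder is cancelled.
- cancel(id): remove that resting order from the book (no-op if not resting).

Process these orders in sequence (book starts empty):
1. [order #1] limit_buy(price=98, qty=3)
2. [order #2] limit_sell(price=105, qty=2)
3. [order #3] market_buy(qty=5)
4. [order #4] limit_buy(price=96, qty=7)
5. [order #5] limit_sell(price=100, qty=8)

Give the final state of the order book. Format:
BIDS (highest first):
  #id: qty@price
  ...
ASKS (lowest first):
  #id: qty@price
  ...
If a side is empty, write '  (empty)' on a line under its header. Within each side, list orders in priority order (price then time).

Answer: BIDS (highest first):
  #1: 3@98
  #4: 7@96
ASKS (lowest first):
  #5: 8@100

Derivation:
After op 1 [order #1] limit_buy(price=98, qty=3): fills=none; bids=[#1:3@98] asks=[-]
After op 2 [order #2] limit_sell(price=105, qty=2): fills=none; bids=[#1:3@98] asks=[#2:2@105]
After op 3 [order #3] market_buy(qty=5): fills=#3x#2:2@105; bids=[#1:3@98] asks=[-]
After op 4 [order #4] limit_buy(price=96, qty=7): fills=none; bids=[#1:3@98 #4:7@96] asks=[-]
After op 5 [order #5] limit_sell(price=100, qty=8): fills=none; bids=[#1:3@98 #4:7@96] asks=[#5:8@100]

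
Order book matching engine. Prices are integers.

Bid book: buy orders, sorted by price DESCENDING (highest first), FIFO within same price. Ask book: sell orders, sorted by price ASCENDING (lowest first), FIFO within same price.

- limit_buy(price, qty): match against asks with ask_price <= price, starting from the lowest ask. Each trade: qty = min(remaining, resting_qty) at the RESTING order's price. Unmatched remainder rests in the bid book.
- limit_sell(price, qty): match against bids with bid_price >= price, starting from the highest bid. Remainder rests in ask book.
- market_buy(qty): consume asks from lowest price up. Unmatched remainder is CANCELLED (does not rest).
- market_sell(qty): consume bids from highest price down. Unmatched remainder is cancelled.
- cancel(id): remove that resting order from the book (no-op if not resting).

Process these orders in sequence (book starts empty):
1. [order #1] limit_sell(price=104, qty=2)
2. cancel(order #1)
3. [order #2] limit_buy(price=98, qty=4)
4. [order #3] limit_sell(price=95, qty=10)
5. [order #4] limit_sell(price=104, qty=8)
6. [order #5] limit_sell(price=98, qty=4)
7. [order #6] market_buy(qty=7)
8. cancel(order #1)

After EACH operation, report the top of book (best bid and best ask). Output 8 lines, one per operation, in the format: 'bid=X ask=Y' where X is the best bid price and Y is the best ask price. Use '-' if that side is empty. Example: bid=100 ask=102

Answer: bid=- ask=104
bid=- ask=-
bid=98 ask=-
bid=- ask=95
bid=- ask=95
bid=- ask=95
bid=- ask=98
bid=- ask=98

Derivation:
After op 1 [order #1] limit_sell(price=104, qty=2): fills=none; bids=[-] asks=[#1:2@104]
After op 2 cancel(order #1): fills=none; bids=[-] asks=[-]
After op 3 [order #2] limit_buy(price=98, qty=4): fills=none; bids=[#2:4@98] asks=[-]
After op 4 [order #3] limit_sell(price=95, qty=10): fills=#2x#3:4@98; bids=[-] asks=[#3:6@95]
After op 5 [order #4] limit_sell(price=104, qty=8): fills=none; bids=[-] asks=[#3:6@95 #4:8@104]
After op 6 [order #5] limit_sell(price=98, qty=4): fills=none; bids=[-] asks=[#3:6@95 #5:4@98 #4:8@104]
After op 7 [order #6] market_buy(qty=7): fills=#6x#3:6@95 #6x#5:1@98; bids=[-] asks=[#5:3@98 #4:8@104]
After op 8 cancel(order #1): fills=none; bids=[-] asks=[#5:3@98 #4:8@104]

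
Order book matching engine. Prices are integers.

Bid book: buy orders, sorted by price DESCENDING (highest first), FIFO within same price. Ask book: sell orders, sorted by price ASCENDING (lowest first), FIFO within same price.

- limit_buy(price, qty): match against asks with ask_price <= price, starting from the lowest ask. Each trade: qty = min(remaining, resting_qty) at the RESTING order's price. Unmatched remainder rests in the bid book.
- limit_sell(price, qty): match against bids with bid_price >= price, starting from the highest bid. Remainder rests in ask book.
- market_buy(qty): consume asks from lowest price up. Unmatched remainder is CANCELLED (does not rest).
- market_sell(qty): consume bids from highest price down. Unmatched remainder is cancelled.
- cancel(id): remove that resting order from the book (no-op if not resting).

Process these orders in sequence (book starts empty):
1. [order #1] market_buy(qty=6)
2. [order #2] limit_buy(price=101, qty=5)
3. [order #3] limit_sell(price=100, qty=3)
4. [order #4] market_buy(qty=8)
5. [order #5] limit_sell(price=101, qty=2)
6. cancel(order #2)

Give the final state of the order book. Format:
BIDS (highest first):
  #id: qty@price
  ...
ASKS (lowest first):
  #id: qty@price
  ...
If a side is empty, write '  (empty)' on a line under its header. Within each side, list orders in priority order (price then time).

Answer: BIDS (highest first):
  (empty)
ASKS (lowest first):
  (empty)

Derivation:
After op 1 [order #1] market_buy(qty=6): fills=none; bids=[-] asks=[-]
After op 2 [order #2] limit_buy(price=101, qty=5): fills=none; bids=[#2:5@101] asks=[-]
After op 3 [order #3] limit_sell(price=100, qty=3): fills=#2x#3:3@101; bids=[#2:2@101] asks=[-]
After op 4 [order #4] market_buy(qty=8): fills=none; bids=[#2:2@101] asks=[-]
After op 5 [order #5] limit_sell(price=101, qty=2): fills=#2x#5:2@101; bids=[-] asks=[-]
After op 6 cancel(order #2): fills=none; bids=[-] asks=[-]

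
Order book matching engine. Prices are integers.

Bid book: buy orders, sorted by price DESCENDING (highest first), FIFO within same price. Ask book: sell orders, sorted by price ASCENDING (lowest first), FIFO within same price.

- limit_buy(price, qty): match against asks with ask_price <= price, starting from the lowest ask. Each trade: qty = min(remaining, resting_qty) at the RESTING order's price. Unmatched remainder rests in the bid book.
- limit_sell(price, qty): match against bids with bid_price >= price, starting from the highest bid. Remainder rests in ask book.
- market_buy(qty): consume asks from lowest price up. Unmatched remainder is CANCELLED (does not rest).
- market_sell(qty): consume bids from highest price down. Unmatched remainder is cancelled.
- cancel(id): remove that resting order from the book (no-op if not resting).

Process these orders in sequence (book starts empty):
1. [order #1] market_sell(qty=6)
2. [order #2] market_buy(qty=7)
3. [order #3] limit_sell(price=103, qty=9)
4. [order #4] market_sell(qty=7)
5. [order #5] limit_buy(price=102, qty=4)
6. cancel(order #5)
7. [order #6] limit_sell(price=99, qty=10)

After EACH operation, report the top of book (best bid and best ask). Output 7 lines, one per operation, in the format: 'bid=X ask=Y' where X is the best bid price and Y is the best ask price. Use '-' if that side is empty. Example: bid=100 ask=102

After op 1 [order #1] market_sell(qty=6): fills=none; bids=[-] asks=[-]
After op 2 [order #2] market_buy(qty=7): fills=none; bids=[-] asks=[-]
After op 3 [order #3] limit_sell(price=103, qty=9): fills=none; bids=[-] asks=[#3:9@103]
After op 4 [order #4] market_sell(qty=7): fills=none; bids=[-] asks=[#3:9@103]
After op 5 [order #5] limit_buy(price=102, qty=4): fills=none; bids=[#5:4@102] asks=[#3:9@103]
After op 6 cancel(order #5): fills=none; bids=[-] asks=[#3:9@103]
After op 7 [order #6] limit_sell(price=99, qty=10): fills=none; bids=[-] asks=[#6:10@99 #3:9@103]

Answer: bid=- ask=-
bid=- ask=-
bid=- ask=103
bid=- ask=103
bid=102 ask=103
bid=- ask=103
bid=- ask=99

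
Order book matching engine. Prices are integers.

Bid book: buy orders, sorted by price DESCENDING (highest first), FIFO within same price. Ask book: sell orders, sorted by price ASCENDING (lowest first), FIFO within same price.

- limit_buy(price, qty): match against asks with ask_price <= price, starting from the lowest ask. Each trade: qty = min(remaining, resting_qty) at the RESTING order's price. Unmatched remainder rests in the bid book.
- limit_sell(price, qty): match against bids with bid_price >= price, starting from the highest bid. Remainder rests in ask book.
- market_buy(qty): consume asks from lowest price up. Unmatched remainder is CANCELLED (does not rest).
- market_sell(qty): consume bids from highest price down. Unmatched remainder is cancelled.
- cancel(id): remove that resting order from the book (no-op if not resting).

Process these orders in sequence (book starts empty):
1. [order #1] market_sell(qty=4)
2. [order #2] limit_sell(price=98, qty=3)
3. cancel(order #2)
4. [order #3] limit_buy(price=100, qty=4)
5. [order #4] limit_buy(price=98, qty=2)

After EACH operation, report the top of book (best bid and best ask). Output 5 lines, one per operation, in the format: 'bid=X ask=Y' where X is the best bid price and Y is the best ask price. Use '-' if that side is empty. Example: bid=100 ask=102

Answer: bid=- ask=-
bid=- ask=98
bid=- ask=-
bid=100 ask=-
bid=100 ask=-

Derivation:
After op 1 [order #1] market_sell(qty=4): fills=none; bids=[-] asks=[-]
After op 2 [order #2] limit_sell(price=98, qty=3): fills=none; bids=[-] asks=[#2:3@98]
After op 3 cancel(order #2): fills=none; bids=[-] asks=[-]
After op 4 [order #3] limit_buy(price=100, qty=4): fills=none; bids=[#3:4@100] asks=[-]
After op 5 [order #4] limit_buy(price=98, qty=2): fills=none; bids=[#3:4@100 #4:2@98] asks=[-]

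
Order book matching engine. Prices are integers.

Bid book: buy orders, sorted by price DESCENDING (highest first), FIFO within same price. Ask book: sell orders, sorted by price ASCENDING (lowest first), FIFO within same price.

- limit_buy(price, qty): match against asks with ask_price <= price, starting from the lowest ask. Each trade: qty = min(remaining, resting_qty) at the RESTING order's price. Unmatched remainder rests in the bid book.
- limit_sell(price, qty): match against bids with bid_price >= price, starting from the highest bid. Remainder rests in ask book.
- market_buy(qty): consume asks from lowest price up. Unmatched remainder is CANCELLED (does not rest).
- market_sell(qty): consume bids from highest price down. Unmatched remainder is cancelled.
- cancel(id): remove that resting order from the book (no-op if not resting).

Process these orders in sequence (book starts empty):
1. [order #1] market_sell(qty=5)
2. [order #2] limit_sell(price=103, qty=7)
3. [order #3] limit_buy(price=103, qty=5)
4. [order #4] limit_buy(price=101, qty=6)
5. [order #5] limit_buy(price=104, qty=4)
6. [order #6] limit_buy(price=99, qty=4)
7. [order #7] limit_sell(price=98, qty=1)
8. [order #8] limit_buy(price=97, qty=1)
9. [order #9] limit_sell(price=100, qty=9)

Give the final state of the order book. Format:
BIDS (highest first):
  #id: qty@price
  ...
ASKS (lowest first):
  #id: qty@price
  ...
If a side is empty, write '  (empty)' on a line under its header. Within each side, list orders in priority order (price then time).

After op 1 [order #1] market_sell(qty=5): fills=none; bids=[-] asks=[-]
After op 2 [order #2] limit_sell(price=103, qty=7): fills=none; bids=[-] asks=[#2:7@103]
After op 3 [order #3] limit_buy(price=103, qty=5): fills=#3x#2:5@103; bids=[-] asks=[#2:2@103]
After op 4 [order #4] limit_buy(price=101, qty=6): fills=none; bids=[#4:6@101] asks=[#2:2@103]
After op 5 [order #5] limit_buy(price=104, qty=4): fills=#5x#2:2@103; bids=[#5:2@104 #4:6@101] asks=[-]
After op 6 [order #6] limit_buy(price=99, qty=4): fills=none; bids=[#5:2@104 #4:6@101 #6:4@99] asks=[-]
After op 7 [order #7] limit_sell(price=98, qty=1): fills=#5x#7:1@104; bids=[#5:1@104 #4:6@101 #6:4@99] asks=[-]
After op 8 [order #8] limit_buy(price=97, qty=1): fills=none; bids=[#5:1@104 #4:6@101 #6:4@99 #8:1@97] asks=[-]
After op 9 [order #9] limit_sell(price=100, qty=9): fills=#5x#9:1@104 #4x#9:6@101; bids=[#6:4@99 #8:1@97] asks=[#9:2@100]

Answer: BIDS (highest first):
  #6: 4@99
  #8: 1@97
ASKS (lowest first):
  #9: 2@100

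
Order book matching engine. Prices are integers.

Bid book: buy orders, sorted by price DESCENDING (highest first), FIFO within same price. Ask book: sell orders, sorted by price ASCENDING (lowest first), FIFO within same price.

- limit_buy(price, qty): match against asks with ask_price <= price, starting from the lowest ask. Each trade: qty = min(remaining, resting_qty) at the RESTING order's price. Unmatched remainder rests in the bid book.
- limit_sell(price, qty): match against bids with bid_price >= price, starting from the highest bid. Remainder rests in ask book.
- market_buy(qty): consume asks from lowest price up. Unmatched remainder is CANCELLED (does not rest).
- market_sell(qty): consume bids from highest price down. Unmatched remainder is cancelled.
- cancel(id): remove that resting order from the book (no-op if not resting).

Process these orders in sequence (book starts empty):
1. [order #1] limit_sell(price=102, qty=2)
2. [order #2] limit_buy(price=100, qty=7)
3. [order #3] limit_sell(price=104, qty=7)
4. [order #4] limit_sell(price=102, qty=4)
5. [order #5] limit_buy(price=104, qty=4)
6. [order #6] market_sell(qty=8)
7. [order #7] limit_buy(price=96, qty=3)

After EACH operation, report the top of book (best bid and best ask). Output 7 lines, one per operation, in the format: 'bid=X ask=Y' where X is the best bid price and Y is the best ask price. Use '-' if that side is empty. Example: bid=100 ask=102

After op 1 [order #1] limit_sell(price=102, qty=2): fills=none; bids=[-] asks=[#1:2@102]
After op 2 [order #2] limit_buy(price=100, qty=7): fills=none; bids=[#2:7@100] asks=[#1:2@102]
After op 3 [order #3] limit_sell(price=104, qty=7): fills=none; bids=[#2:7@100] asks=[#1:2@102 #3:7@104]
After op 4 [order #4] limit_sell(price=102, qty=4): fills=none; bids=[#2:7@100] asks=[#1:2@102 #4:4@102 #3:7@104]
After op 5 [order #5] limit_buy(price=104, qty=4): fills=#5x#1:2@102 #5x#4:2@102; bids=[#2:7@100] asks=[#4:2@102 #3:7@104]
After op 6 [order #6] market_sell(qty=8): fills=#2x#6:7@100; bids=[-] asks=[#4:2@102 #3:7@104]
After op 7 [order #7] limit_buy(price=96, qty=3): fills=none; bids=[#7:3@96] asks=[#4:2@102 #3:7@104]

Answer: bid=- ask=102
bid=100 ask=102
bid=100 ask=102
bid=100 ask=102
bid=100 ask=102
bid=- ask=102
bid=96 ask=102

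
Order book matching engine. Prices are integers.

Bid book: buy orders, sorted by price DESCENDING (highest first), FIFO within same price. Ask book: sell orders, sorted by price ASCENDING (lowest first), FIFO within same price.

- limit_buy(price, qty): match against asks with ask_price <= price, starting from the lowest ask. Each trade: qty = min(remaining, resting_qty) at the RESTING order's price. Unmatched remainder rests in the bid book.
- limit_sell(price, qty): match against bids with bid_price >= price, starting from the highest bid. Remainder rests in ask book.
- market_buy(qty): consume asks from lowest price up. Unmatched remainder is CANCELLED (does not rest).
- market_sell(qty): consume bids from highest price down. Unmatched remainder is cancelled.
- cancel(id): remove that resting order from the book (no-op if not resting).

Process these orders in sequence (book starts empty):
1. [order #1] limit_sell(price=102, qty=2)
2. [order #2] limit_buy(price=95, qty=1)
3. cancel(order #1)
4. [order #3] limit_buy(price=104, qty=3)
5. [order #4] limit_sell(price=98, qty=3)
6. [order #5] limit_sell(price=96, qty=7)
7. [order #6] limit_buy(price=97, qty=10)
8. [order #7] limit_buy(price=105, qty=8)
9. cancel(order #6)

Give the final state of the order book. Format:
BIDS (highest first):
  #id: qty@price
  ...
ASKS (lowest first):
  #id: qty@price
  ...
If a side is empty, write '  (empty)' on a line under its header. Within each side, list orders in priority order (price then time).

After op 1 [order #1] limit_sell(price=102, qty=2): fills=none; bids=[-] asks=[#1:2@102]
After op 2 [order #2] limit_buy(price=95, qty=1): fills=none; bids=[#2:1@95] asks=[#1:2@102]
After op 3 cancel(order #1): fills=none; bids=[#2:1@95] asks=[-]
After op 4 [order #3] limit_buy(price=104, qty=3): fills=none; bids=[#3:3@104 #2:1@95] asks=[-]
After op 5 [order #4] limit_sell(price=98, qty=3): fills=#3x#4:3@104; bids=[#2:1@95] asks=[-]
After op 6 [order #5] limit_sell(price=96, qty=7): fills=none; bids=[#2:1@95] asks=[#5:7@96]
After op 7 [order #6] limit_buy(price=97, qty=10): fills=#6x#5:7@96; bids=[#6:3@97 #2:1@95] asks=[-]
After op 8 [order #7] limit_buy(price=105, qty=8): fills=none; bids=[#7:8@105 #6:3@97 #2:1@95] asks=[-]
After op 9 cancel(order #6): fills=none; bids=[#7:8@105 #2:1@95] asks=[-]

Answer: BIDS (highest first):
  #7: 8@105
  #2: 1@95
ASKS (lowest first):
  (empty)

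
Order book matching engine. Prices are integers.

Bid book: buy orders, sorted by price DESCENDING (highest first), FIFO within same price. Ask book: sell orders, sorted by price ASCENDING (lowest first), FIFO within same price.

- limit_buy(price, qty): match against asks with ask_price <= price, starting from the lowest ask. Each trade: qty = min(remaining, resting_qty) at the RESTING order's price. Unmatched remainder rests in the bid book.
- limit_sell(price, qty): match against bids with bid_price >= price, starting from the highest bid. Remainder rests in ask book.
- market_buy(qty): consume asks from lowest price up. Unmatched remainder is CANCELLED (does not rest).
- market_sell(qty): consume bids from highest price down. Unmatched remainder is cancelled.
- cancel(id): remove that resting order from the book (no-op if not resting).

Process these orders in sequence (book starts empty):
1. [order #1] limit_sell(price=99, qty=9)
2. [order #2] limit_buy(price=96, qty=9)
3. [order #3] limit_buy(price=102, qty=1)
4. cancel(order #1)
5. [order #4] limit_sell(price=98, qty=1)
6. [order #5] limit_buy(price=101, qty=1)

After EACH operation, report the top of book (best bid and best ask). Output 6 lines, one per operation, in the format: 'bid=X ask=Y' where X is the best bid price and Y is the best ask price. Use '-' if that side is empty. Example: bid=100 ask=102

After op 1 [order #1] limit_sell(price=99, qty=9): fills=none; bids=[-] asks=[#1:9@99]
After op 2 [order #2] limit_buy(price=96, qty=9): fills=none; bids=[#2:9@96] asks=[#1:9@99]
After op 3 [order #3] limit_buy(price=102, qty=1): fills=#3x#1:1@99; bids=[#2:9@96] asks=[#1:8@99]
After op 4 cancel(order #1): fills=none; bids=[#2:9@96] asks=[-]
After op 5 [order #4] limit_sell(price=98, qty=1): fills=none; bids=[#2:9@96] asks=[#4:1@98]
After op 6 [order #5] limit_buy(price=101, qty=1): fills=#5x#4:1@98; bids=[#2:9@96] asks=[-]

Answer: bid=- ask=99
bid=96 ask=99
bid=96 ask=99
bid=96 ask=-
bid=96 ask=98
bid=96 ask=-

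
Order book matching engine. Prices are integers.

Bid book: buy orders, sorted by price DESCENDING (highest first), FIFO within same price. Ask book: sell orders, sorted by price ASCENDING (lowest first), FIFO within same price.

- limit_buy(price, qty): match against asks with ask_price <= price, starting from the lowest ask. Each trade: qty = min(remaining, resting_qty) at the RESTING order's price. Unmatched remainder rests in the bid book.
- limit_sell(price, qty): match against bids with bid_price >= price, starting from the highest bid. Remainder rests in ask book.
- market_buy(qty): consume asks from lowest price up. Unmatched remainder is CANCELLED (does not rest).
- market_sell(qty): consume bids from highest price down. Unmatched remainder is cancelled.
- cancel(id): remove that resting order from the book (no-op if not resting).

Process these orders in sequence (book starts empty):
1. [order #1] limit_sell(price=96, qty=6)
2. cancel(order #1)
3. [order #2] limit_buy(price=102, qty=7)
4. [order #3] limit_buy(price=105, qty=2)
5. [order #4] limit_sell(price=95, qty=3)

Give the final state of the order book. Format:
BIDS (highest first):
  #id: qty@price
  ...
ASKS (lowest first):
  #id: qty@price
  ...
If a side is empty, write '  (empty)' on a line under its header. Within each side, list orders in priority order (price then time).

After op 1 [order #1] limit_sell(price=96, qty=6): fills=none; bids=[-] asks=[#1:6@96]
After op 2 cancel(order #1): fills=none; bids=[-] asks=[-]
After op 3 [order #2] limit_buy(price=102, qty=7): fills=none; bids=[#2:7@102] asks=[-]
After op 4 [order #3] limit_buy(price=105, qty=2): fills=none; bids=[#3:2@105 #2:7@102] asks=[-]
After op 5 [order #4] limit_sell(price=95, qty=3): fills=#3x#4:2@105 #2x#4:1@102; bids=[#2:6@102] asks=[-]

Answer: BIDS (highest first):
  #2: 6@102
ASKS (lowest first):
  (empty)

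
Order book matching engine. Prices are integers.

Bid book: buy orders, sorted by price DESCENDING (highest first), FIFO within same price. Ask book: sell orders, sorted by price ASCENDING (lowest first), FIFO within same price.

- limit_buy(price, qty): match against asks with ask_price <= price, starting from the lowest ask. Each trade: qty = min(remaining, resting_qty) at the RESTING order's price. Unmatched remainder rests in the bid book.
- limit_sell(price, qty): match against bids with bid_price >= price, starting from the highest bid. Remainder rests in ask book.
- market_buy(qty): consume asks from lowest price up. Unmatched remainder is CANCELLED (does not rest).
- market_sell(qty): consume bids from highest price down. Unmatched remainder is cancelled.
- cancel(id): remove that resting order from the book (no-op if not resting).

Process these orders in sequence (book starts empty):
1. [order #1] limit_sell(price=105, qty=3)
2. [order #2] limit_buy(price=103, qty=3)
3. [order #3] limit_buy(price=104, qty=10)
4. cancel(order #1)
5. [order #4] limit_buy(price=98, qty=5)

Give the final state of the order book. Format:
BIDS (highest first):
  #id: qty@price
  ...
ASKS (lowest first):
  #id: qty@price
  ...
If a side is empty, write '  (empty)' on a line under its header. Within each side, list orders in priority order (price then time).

Answer: BIDS (highest first):
  #3: 10@104
  #2: 3@103
  #4: 5@98
ASKS (lowest first):
  (empty)

Derivation:
After op 1 [order #1] limit_sell(price=105, qty=3): fills=none; bids=[-] asks=[#1:3@105]
After op 2 [order #2] limit_buy(price=103, qty=3): fills=none; bids=[#2:3@103] asks=[#1:3@105]
After op 3 [order #3] limit_buy(price=104, qty=10): fills=none; bids=[#3:10@104 #2:3@103] asks=[#1:3@105]
After op 4 cancel(order #1): fills=none; bids=[#3:10@104 #2:3@103] asks=[-]
After op 5 [order #4] limit_buy(price=98, qty=5): fills=none; bids=[#3:10@104 #2:3@103 #4:5@98] asks=[-]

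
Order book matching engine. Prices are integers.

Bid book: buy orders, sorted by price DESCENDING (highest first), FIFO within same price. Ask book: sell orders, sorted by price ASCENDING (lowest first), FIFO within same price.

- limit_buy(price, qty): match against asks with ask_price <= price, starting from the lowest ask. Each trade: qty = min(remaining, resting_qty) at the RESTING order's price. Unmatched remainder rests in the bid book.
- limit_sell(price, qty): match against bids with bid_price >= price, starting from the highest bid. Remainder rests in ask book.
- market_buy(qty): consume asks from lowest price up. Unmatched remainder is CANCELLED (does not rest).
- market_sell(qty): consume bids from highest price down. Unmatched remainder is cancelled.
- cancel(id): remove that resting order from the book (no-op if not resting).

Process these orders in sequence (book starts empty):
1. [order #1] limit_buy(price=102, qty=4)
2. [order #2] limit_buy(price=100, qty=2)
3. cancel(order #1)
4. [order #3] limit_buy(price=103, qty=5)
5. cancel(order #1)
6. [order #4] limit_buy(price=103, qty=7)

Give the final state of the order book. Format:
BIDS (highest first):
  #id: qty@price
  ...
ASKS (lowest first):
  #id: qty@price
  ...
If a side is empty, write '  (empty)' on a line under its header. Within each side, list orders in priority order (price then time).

Answer: BIDS (highest first):
  #3: 5@103
  #4: 7@103
  #2: 2@100
ASKS (lowest first):
  (empty)

Derivation:
After op 1 [order #1] limit_buy(price=102, qty=4): fills=none; bids=[#1:4@102] asks=[-]
After op 2 [order #2] limit_buy(price=100, qty=2): fills=none; bids=[#1:4@102 #2:2@100] asks=[-]
After op 3 cancel(order #1): fills=none; bids=[#2:2@100] asks=[-]
After op 4 [order #3] limit_buy(price=103, qty=5): fills=none; bids=[#3:5@103 #2:2@100] asks=[-]
After op 5 cancel(order #1): fills=none; bids=[#3:5@103 #2:2@100] asks=[-]
After op 6 [order #4] limit_buy(price=103, qty=7): fills=none; bids=[#3:5@103 #4:7@103 #2:2@100] asks=[-]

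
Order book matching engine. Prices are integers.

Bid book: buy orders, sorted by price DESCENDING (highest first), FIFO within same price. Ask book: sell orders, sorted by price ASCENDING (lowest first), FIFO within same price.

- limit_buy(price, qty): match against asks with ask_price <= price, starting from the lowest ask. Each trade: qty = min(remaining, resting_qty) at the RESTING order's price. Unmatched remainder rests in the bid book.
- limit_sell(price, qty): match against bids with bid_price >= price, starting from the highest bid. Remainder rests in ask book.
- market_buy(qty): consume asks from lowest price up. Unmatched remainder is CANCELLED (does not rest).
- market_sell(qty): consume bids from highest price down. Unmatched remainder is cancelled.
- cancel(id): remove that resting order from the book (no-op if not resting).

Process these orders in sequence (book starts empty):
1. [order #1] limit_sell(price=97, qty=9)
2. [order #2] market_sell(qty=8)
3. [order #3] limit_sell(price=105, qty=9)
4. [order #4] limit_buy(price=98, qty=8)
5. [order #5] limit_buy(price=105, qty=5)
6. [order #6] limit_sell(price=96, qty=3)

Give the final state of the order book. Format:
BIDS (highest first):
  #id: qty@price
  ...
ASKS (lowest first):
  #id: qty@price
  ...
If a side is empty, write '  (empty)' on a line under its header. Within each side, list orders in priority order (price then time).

Answer: BIDS (highest first):
  (empty)
ASKS (lowest first):
  #6: 3@96
  #3: 5@105

Derivation:
After op 1 [order #1] limit_sell(price=97, qty=9): fills=none; bids=[-] asks=[#1:9@97]
After op 2 [order #2] market_sell(qty=8): fills=none; bids=[-] asks=[#1:9@97]
After op 3 [order #3] limit_sell(price=105, qty=9): fills=none; bids=[-] asks=[#1:9@97 #3:9@105]
After op 4 [order #4] limit_buy(price=98, qty=8): fills=#4x#1:8@97; bids=[-] asks=[#1:1@97 #3:9@105]
After op 5 [order #5] limit_buy(price=105, qty=5): fills=#5x#1:1@97 #5x#3:4@105; bids=[-] asks=[#3:5@105]
After op 6 [order #6] limit_sell(price=96, qty=3): fills=none; bids=[-] asks=[#6:3@96 #3:5@105]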